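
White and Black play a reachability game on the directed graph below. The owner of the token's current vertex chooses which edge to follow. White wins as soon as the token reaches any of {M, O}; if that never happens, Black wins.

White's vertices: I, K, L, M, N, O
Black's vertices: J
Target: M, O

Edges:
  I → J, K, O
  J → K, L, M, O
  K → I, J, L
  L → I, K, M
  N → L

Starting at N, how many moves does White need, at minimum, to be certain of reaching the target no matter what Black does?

2

A0 = {M, O}
A1: add {I, L} — I (White) has I→O; L (White) has L→M.
A2: add {K, N} — K (White) has K→I; N (White) has N→L.
N enters the attractor at level 2, so White can force the target in 2 moves from there.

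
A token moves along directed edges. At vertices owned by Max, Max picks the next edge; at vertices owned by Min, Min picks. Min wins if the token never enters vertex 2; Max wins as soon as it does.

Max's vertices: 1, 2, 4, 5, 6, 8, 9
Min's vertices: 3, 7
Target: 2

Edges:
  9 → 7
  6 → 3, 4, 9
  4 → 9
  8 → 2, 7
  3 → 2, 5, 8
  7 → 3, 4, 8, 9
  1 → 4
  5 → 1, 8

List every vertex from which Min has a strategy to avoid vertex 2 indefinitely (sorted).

A0 = {2}
A1: add {8} — 8 (Max) has 8→2.
A2: add {5} — 5 (Max) has 5→8.
A3: add {3} — 3 (Min): all of {2, 5, 8} already in.
A4: add {6} — 6 (Max) has 6→3.
A5 = A4; e.g. 1 (Max) has no edge into A4. Fixed point.
Max's attractor = {2, 3, 5, 6, 8}; Min avoids the target exactly from the complement.

1, 4, 7, 9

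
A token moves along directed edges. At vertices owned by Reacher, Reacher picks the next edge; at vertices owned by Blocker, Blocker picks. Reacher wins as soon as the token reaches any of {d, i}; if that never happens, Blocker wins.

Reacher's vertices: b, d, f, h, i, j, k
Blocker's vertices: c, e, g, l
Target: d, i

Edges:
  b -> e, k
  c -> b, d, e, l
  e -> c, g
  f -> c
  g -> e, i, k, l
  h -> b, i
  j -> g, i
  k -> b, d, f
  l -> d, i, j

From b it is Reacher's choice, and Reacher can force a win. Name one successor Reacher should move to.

A0 = {d, i}
A1: add {h, j, k} — h (Reacher) has h→i; j (Reacher) has j→i; k (Reacher) has k→d.
A2: add {b, l} — b (Reacher) has b→k; l (Blocker): all of {d, i, j} already in.
A3 = A2; e.g. c (Blocker) can still go to e. Fixed point.
From b, successor k is in the attractor (rank 1); the other successor e is not.

k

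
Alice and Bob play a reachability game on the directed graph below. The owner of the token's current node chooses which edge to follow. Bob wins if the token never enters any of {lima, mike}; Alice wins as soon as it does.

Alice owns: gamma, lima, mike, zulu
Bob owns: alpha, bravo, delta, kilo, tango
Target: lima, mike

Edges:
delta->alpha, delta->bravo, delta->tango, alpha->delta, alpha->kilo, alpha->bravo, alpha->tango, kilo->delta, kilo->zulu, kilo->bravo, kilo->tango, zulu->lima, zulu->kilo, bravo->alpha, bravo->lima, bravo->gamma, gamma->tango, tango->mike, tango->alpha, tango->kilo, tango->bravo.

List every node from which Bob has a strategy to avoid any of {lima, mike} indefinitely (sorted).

alpha, bravo, delta, gamma, kilo, tango

A0 = {lima, mike}
A1: add {zulu} — zulu (Alice) has zulu→lima.
A2 = A1; e.g. delta (Bob) can still go to alpha. Fixed point.
Alice's attractor = {lima, mike, zulu}; Bob avoids the target exactly from the complement.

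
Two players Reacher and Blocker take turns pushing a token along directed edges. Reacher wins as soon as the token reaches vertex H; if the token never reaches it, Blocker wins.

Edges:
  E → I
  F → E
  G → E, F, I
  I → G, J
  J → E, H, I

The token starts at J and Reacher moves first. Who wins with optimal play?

Track states (vertex, player-to-move).
A0 = {(H,Reacher), (H,Blocker)}
A1: add {(J,Reacher)}.
(J,Reacher) ∈ A1 ⇒ Reacher forces the target.

Reacher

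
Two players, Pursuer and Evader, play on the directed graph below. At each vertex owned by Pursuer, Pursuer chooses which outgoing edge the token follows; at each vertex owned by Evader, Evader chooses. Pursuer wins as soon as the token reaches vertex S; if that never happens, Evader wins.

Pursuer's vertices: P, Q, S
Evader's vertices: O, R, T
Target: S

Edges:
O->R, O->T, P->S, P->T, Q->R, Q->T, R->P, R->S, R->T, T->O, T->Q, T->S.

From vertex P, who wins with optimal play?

A0 = {S}
A1: add {P} — P (Pursuer) has P→S.
A2 = A1; e.g. O (Evader) can still go to R. Fixed point.
P ∈ A1, so Pursuer can force the target.

Pursuer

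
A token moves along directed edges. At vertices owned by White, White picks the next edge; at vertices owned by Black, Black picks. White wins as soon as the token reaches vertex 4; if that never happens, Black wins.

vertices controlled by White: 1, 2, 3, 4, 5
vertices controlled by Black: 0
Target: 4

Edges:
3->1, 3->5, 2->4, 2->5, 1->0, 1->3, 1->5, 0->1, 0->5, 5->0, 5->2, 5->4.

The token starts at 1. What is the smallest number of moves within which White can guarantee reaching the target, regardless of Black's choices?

2

A0 = {4}
A1: add {2, 5} — 2 (White) has 2→4; 5 (White) has 5→4.
A2: add {1, 3} — 1 (White) has 1→5; 3 (White) has 3→5.
1 enters the attractor at level 2, so White can force the target in 2 moves from there.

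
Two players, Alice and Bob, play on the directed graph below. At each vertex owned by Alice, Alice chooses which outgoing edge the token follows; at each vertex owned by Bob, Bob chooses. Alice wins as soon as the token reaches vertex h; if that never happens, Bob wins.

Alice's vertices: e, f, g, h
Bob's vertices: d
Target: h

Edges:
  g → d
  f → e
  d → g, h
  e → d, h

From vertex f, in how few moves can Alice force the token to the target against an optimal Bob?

A0 = {h}
A1: add {e} — e (Alice) has e→h.
A2: add {f} — f (Alice) has f→e.
A3 = A2; e.g. d (Bob) can still go to g. Fixed point.
f enters the attractor at level 2, so Alice can force the target in 2 moves from there.

2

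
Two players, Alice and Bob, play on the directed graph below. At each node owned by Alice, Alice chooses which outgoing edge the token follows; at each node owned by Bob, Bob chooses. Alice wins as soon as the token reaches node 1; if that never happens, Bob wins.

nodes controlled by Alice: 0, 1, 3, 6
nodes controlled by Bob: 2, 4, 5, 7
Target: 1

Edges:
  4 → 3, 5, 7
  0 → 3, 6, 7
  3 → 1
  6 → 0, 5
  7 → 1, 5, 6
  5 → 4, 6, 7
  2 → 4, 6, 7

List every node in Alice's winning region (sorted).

A0 = {1}
A1: add {3} — 3 (Alice) has 3→1.
A2: add {0} — 0 (Alice) has 0→3.
A3: add {6} — 6 (Alice) has 6→0.
A4 = A3; e.g. 2 (Bob) can still go to 4. Fixed point.
Alice's winning region = {0, 1, 3, 6}.

0, 1, 3, 6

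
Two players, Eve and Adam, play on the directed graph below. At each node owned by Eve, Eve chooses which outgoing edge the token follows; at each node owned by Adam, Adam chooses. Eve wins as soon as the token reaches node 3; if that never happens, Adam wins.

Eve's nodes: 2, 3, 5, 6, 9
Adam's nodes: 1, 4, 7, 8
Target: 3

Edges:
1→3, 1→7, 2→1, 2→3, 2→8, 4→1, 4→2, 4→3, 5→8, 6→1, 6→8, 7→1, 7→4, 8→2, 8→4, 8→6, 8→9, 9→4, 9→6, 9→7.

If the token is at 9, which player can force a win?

A0 = {3}
A1: add {2} — 2 (Eve) has 2→3.
A2 = A1; e.g. 1 (Adam) can still go to 7. Fixed point.
9 never enters the attractor, so Adam can avoid the target forever.

Adam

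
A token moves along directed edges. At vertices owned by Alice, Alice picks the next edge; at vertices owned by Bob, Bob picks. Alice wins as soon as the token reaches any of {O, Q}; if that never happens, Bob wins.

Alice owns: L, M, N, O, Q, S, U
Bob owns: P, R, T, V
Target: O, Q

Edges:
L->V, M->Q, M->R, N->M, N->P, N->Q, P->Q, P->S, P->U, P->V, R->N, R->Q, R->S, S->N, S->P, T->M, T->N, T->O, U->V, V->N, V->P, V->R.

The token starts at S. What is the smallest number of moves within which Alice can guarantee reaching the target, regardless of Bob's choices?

2

A0 = {O, Q}
A1: add {M, N} — M (Alice) has M→Q; N (Alice) has N→Q.
A2: add {S, T} — S (Alice) has S→N; T (Bob): all of {M, N, O} already in.
S enters the attractor at level 2, so Alice can force the target in 2 moves from there.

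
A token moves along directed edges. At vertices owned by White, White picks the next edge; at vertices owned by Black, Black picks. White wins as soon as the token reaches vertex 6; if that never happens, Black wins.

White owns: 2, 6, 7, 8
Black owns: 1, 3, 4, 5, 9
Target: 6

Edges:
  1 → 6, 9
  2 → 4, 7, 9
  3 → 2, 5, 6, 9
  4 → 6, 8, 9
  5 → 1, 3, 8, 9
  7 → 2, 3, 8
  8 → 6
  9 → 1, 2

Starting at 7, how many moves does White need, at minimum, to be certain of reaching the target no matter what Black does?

A0 = {6}
A1: add {8} — 8 (White) has 8→6.
A2: add {7} — 7 (White) has 7→8.
7 enters the attractor at level 2, so White can force the target in 2 moves from there.

2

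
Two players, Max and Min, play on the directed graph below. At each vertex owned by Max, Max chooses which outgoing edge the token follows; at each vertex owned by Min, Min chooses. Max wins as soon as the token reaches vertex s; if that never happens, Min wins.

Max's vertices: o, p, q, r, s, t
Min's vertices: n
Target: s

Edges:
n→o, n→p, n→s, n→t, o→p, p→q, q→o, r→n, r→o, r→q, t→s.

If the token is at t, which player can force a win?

A0 = {s}
A1: add {t} — t (Max) has t→s.
A2 = A1; e.g. n (Min) can still go to o. Fixed point.
t ∈ A1, so Max can force the target.

Max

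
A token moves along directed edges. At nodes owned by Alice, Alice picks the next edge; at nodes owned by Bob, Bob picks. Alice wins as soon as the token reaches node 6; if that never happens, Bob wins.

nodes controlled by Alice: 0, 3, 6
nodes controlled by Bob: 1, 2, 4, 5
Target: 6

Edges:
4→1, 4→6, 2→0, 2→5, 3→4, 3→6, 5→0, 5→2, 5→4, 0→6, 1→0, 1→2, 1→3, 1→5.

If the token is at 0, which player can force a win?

Alice

A0 = {6}
A1: add {0, 3} — 0 (Alice) has 0→6; 3 (Alice) has 3→6.
A2 = A1; e.g. 1 (Bob) can still go to 2. Fixed point.
0 ∈ A1, so Alice can force the target.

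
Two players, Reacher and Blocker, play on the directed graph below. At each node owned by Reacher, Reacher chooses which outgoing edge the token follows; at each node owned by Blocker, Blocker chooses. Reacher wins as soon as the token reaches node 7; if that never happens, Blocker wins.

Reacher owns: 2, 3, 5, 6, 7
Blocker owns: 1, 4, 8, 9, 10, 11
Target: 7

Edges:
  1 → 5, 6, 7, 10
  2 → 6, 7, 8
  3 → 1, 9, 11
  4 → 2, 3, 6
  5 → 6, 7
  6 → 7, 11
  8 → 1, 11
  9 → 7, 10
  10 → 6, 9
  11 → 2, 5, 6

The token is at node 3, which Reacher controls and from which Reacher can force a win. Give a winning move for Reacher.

11

A0 = {7}
A1: add {2, 5, 6} — 2 (Reacher) has 2→7; 5 (Reacher) has 5→7; 6 (Reacher) has 6→7.
A2: add {11} — 11 (Blocker): all of {2, 5, 6} already in.
A3: add {3} — 3 (Reacher) has 3→11.
A4: add {4} — 4 (Blocker): all of {2, 3, 6} already in.
A5 = A4; e.g. 1 (Blocker) can still go to 10. Fixed point.
From 3, successor 11 is in the attractor (rank 2); the other successors 1, 9 are not.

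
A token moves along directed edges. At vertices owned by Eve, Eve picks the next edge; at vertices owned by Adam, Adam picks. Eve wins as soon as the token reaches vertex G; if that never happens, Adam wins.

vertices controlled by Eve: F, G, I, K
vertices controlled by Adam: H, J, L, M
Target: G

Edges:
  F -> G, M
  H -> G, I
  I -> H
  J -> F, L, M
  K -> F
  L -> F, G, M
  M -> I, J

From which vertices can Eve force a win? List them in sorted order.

F, G, K

A0 = {G}
A1: add {F} — F (Eve) has F→G.
A2: add {K} — K (Eve) has K→F.
A3 = A2; e.g. H (Adam) can still go to I. Fixed point.
Eve's winning region = {F, G, K}.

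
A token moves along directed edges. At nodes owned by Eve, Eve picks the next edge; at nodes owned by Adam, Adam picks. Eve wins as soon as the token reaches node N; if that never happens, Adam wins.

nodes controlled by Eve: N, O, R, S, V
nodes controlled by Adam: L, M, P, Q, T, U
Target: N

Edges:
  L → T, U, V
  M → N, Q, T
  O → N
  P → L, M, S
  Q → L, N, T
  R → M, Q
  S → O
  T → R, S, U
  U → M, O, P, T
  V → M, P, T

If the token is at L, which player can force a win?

Adam

A0 = {N}
A1: add {O} — O (Eve) has O→N.
A2: add {S} — S (Eve) has S→O.
A3 = A2; e.g. L (Adam) can still go to T. Fixed point.
L never enters the attractor, so Adam can avoid the target forever.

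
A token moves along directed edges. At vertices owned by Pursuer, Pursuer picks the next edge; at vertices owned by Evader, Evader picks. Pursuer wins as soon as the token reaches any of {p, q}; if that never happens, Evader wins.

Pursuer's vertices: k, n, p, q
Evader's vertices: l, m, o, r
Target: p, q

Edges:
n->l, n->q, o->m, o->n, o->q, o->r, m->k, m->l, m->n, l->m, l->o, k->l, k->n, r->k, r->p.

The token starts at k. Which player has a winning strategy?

Pursuer

A0 = {p, q}
A1: add {n} — n (Pursuer) has n→q.
A2: add {k} — k (Pursuer) has k→n.
k ∈ A2, so Pursuer can force the target.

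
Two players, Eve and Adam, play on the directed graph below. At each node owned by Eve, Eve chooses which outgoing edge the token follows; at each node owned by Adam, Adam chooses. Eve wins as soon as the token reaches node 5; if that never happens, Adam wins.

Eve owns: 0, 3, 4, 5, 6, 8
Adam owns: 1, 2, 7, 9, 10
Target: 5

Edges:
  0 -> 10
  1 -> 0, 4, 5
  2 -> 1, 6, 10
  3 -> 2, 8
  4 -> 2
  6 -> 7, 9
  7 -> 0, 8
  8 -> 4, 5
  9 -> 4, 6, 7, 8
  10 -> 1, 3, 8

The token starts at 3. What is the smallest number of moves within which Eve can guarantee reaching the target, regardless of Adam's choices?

2

A0 = {5}
A1: add {8} — 8 (Eve) has 8→5.
A2: add {3} — 3 (Eve) has 3→8.
A3 = A2; e.g. 0 (Eve) has no edge into A2. Fixed point.
3 enters the attractor at level 2, so Eve can force the target in 2 moves from there.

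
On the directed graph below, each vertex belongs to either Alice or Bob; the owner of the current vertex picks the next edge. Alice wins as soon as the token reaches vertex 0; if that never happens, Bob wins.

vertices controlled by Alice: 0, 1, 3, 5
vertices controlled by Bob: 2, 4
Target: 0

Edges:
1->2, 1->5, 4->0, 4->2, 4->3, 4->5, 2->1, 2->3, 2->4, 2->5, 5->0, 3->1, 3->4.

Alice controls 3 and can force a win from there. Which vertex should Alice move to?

A0 = {0}
A1: add {5} — 5 (Alice) has 5→0.
A2: add {1} — 1 (Alice) has 1→5.
A3: add {3} — 3 (Alice) has 3→1.
A4 = A3; e.g. 2 (Bob) can still go to 4. Fixed point.
From 3, successor 1 is in the attractor (rank 2); the other successor 4 is not.

1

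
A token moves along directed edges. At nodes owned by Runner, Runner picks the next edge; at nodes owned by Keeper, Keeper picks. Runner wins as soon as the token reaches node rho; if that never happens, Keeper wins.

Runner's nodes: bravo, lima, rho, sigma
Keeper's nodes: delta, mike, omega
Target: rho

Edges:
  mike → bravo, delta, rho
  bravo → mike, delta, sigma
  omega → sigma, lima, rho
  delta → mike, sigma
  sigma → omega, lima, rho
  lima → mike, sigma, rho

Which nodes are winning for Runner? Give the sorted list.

bravo, lima, omega, rho, sigma

A0 = {rho}
A1: add {lima, sigma} — sigma (Runner) has sigma→rho; lima (Runner) has lima→rho.
A2: add {bravo, omega} — bravo (Runner) has bravo→sigma; omega (Keeper): all of {sigma, lima, rho} already in.
A3 = A2; e.g. mike (Keeper) can still go to delta. Fixed point.
Runner's winning region = {bravo, lima, omega, rho, sigma}.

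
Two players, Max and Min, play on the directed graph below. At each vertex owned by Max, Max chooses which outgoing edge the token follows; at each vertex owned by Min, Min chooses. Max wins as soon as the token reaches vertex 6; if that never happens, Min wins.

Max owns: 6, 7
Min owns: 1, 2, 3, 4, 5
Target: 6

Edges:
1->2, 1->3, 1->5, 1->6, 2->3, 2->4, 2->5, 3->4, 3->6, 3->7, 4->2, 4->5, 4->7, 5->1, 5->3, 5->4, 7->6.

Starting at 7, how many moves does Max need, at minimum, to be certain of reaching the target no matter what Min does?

1

A0 = {6}
A1: add {7} — 7 (Max) has 7→6.
A2 = A1; e.g. 1 (Min) can still go to 2. Fixed point.
7 enters the attractor at level 1, so Max can force the target in 1 move from there.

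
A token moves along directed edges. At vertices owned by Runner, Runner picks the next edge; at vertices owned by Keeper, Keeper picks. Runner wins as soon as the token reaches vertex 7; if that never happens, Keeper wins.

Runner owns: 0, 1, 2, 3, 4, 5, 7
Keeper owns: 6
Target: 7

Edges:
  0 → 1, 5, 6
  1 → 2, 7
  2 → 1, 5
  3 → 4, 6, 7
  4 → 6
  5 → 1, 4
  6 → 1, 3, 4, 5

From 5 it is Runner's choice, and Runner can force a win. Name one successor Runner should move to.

A0 = {7}
A1: add {1, 3} — 1 (Runner) has 1→7; 3 (Runner) has 3→7.
A2: add {0, 2, 5} — 0 (Runner) has 0→1; 2 (Runner) has 2→1; 5 (Runner) has 5→1.
A3 = A2; e.g. 4 (Runner) has no edge into A2. Fixed point.
From 5, successor 1 is in the attractor (rank 1); the other successor 4 is not.

1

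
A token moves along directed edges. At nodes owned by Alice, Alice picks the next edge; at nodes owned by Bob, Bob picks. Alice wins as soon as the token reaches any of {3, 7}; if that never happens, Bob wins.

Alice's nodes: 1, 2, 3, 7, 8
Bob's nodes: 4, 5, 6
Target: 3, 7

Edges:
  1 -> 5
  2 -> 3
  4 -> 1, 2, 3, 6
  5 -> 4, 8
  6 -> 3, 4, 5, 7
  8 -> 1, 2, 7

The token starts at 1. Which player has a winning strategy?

A0 = {3, 7}
A1: add {2, 8} — 2 (Alice) has 2→3; 8 (Alice) has 8→7.
A2 = A1; e.g. 1 (Alice) has no edge into A1. Fixed point.
1 never enters the attractor, so Bob can avoid the target forever.

Bob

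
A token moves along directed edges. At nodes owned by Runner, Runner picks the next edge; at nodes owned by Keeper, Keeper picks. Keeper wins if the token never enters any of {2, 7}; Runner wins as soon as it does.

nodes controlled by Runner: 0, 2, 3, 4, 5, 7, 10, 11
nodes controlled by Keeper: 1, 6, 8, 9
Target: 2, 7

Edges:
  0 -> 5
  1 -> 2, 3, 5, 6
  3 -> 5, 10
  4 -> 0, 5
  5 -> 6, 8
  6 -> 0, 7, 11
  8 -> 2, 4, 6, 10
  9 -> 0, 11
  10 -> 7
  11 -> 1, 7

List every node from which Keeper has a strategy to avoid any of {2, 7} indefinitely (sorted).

A0 = {2, 7}
A1: add {10, 11} — 10 (Runner) has 10→7; 11 (Runner) has 11→7.
A2: add {3} — 3 (Runner) has 3→10.
A3 = A2; e.g. 0 (Runner) has no edge into A2. Fixed point.
Runner's attractor = {2, 3, 7, 10, 11}; Keeper avoids the target exactly from the complement.

0, 1, 4, 5, 6, 8, 9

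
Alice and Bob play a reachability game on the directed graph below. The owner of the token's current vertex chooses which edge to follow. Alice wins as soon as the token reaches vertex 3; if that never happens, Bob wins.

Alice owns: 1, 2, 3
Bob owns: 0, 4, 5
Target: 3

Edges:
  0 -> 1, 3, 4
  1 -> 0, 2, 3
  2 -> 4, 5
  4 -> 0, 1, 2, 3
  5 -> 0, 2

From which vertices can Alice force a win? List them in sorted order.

1, 3

A0 = {3}
A1: add {1} — 1 (Alice) has 1→3.
A2 = A1; e.g. 0 (Bob) can still go to 4. Fixed point.
Alice's winning region = {1, 3}.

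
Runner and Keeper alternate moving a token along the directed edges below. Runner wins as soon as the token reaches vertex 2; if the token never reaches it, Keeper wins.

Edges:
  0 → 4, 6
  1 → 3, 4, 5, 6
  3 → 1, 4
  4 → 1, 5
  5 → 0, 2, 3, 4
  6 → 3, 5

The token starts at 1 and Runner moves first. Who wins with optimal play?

Track states (vertex, player-to-move).
A0 = {(2,Runner), (2,Keeper)}
A1: add {(5,Runner)}.
A2 = A1; e.g. (0,Runner) stays out. (1,Runner) never enters ⇒ Keeper avoids the target.

Keeper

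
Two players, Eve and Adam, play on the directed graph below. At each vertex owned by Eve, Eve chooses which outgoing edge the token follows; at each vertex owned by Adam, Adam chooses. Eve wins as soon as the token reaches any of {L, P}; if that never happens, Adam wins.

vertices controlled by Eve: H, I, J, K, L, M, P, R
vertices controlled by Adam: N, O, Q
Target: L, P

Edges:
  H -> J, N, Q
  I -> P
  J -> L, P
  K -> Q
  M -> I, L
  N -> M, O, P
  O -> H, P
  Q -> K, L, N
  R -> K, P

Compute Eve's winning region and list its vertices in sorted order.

H, I, J, L, M, N, O, P, R

A0 = {L, P}
A1: add {I, J, M, R} — I (Eve) has I→P; J (Eve) has J→L; M (Eve) has M→L; R (Eve) has R→P.
A2: add {H} — H (Eve) has H→J.
A3: add {O} — O (Adam): all of {H, P} already in.
A4: add {N} — N (Adam): all of {M, O, P} already in.
A5 = A4; e.g. K (Eve) has no edge into A4. Fixed point.
Eve's winning region = {H, I, J, L, M, N, O, P, R}.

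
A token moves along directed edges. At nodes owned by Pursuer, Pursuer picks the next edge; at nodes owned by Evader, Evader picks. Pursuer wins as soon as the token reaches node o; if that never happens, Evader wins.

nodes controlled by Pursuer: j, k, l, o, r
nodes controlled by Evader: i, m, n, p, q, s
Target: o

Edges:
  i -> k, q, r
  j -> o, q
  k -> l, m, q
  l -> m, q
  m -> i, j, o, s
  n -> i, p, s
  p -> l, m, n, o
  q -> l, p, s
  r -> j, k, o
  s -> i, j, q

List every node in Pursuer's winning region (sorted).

A0 = {o}
A1: add {j, r} — j (Pursuer) has j→o; r (Pursuer) has r→o.
A2 = A1; e.g. i (Evader) can still go to k. Fixed point.
Pursuer's winning region = {j, o, r}.

j, o, r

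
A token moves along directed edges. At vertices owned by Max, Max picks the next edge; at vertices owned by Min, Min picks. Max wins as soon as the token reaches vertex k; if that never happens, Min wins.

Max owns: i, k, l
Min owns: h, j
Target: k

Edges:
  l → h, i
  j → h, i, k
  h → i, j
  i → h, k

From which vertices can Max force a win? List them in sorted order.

A0 = {k}
A1: add {i} — i (Max) has i→k.
A2: add {l} — l (Max) has l→i.
A3 = A2; e.g. h (Min) can still go to j. Fixed point.
Max's winning region = {i, k, l}.

i, k, l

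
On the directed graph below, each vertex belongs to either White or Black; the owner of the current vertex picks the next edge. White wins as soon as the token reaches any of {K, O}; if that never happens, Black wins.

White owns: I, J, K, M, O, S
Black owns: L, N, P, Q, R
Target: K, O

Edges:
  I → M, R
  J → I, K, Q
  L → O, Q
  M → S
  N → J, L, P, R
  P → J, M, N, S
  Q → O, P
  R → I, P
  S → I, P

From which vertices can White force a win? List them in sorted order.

J, K, O

A0 = {K, O}
A1: add {J} — J (White) has J→K.
A2 = A1; e.g. I (White) has no edge into A1. Fixed point.
White's winning region = {J, K, O}.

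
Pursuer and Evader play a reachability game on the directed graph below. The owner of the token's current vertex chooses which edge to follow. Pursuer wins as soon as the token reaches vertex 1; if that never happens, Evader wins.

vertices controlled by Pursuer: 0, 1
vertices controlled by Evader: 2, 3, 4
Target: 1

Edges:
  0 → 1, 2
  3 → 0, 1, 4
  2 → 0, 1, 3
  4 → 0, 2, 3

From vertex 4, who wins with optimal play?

A0 = {1}
A1: add {0} — 0 (Pursuer) has 0→1.
A2 = A1; e.g. 2 (Evader) can still go to 3. Fixed point.
4 never enters the attractor, so Evader can avoid the target forever.

Evader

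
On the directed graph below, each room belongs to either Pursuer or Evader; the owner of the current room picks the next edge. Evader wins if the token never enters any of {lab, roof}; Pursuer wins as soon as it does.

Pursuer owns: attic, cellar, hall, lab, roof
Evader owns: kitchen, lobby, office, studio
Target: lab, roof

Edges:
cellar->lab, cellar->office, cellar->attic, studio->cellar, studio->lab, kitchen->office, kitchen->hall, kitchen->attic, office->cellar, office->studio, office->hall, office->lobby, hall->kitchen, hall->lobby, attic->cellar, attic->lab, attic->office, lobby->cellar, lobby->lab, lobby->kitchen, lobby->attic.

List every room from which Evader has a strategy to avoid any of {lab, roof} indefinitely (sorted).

A0 = {lab, roof}
A1: add {attic, cellar} — cellar (Pursuer) has cellar→lab; attic (Pursuer) has attic→lab.
A2: add {studio} — studio (Evader): all of {cellar, lab} already in.
A3 = A2; e.g. kitchen (Evader) can still go to office. Fixed point.
Pursuer's attractor = {attic, cellar, lab, roof, studio}; Evader avoids the target exactly from the complement.

hall, kitchen, lobby, office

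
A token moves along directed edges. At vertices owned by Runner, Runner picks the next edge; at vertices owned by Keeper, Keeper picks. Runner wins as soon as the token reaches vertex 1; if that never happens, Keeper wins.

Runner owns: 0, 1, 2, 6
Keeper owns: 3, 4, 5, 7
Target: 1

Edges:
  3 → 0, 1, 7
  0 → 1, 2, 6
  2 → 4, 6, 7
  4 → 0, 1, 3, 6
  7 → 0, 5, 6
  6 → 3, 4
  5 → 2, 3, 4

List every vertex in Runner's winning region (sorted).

0, 1

A0 = {1}
A1: add {0} — 0 (Runner) has 0→1.
A2 = A1; e.g. 2 (Runner) has no edge into A1. Fixed point.
Runner's winning region = {0, 1}.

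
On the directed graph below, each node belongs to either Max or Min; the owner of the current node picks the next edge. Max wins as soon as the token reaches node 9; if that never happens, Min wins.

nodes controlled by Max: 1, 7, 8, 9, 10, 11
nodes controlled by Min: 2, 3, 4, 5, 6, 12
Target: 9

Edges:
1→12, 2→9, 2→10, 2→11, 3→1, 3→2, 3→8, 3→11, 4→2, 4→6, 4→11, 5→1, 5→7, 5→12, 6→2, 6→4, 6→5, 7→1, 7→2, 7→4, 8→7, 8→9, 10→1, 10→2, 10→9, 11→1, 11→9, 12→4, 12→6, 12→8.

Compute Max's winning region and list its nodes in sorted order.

2, 7, 8, 9, 10, 11

A0 = {9}
A1: add {8, 10, 11} — 8 (Max) has 8→9; 10 (Max) has 10→9; 11 (Max) has 11→9.
A2: add {2} — 2 (Min): all of {9, 10, 11} already in.
A3: add {7} — 7 (Max) has 7→2.
A4 = A3; e.g. 1 (Max) has no edge into A3. Fixed point.
Max's winning region = {2, 7, 8, 9, 10, 11}.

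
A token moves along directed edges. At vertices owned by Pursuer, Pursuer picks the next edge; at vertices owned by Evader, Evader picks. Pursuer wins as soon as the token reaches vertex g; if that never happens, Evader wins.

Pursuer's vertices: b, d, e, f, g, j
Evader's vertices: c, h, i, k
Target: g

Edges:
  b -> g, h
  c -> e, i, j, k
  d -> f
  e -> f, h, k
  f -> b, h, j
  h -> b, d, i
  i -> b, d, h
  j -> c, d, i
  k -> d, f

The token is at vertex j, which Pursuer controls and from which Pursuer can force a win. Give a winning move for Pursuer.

A0 = {g}
A1: add {b} — b (Pursuer) has b→g.
A2: add {f} — f (Pursuer) has f→b.
A3: add {d, e} — d (Pursuer) has d→f; e (Pursuer) has e→f.
A4: add {j, k} — j (Pursuer) has j→d; k (Evader): all of {d, f} already in.
A5 = A4; e.g. c (Evader) can still go to i. Fixed point.
From j, successor d is in the attractor (rank 3); the other successors c, i are not.

d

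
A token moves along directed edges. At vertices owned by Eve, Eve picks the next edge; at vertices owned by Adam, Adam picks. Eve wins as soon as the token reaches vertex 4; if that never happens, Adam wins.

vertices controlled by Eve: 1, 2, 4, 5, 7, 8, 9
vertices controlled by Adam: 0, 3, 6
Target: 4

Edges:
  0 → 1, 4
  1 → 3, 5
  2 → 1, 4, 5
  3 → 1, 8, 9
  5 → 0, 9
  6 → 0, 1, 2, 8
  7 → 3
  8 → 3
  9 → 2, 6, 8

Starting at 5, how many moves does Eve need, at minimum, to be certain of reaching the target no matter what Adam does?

A0 = {4}
A1: add {2} — 2 (Eve) has 2→4.
A2: add {9} — 9 (Eve) has 9→2.
A3: add {5} — 5 (Eve) has 5→9.
5 enters the attractor at level 3, so Eve can force the target in 3 moves from there.

3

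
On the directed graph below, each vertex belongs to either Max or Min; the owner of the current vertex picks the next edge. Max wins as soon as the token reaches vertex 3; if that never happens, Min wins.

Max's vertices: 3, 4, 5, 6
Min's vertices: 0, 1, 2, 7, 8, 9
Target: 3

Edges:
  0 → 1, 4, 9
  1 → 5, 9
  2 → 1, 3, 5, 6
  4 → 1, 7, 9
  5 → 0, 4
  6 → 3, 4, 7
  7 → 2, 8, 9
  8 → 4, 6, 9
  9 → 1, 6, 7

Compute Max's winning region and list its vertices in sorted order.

A0 = {3}
A1: add {6} — 6 (Max) has 6→3.
A2 = A1; e.g. 0 (Min) can still go to 1. Fixed point.
Max's winning region = {3, 6}.

3, 6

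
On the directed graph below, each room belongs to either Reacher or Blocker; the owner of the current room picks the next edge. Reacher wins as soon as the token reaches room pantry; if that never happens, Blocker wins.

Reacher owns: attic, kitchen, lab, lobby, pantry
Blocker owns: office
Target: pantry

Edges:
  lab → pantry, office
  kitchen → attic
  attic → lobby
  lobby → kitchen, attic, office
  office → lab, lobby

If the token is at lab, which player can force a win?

A0 = {pantry}
A1: add {lab} — lab (Reacher) has lab→pantry.
A2 = A1; e.g. kitchen (Reacher) has no edge into A1. Fixed point.
lab ∈ A1, so Reacher can force the target.

Reacher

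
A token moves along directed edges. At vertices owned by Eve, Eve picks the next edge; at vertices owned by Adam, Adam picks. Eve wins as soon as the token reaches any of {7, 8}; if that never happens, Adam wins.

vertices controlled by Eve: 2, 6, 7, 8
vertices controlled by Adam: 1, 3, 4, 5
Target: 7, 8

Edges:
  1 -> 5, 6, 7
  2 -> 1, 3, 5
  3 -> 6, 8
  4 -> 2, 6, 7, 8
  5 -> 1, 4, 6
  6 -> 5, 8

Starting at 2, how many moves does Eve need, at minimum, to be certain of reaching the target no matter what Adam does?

A0 = {7, 8}
A1: add {6} — 6 (Eve) has 6→8.
A2: add {3} — 3 (Adam): all of {6, 8} already in.
A3: add {2} — 2 (Eve) has 2→3.
2 enters the attractor at level 3, so Eve can force the target in 3 moves from there.

3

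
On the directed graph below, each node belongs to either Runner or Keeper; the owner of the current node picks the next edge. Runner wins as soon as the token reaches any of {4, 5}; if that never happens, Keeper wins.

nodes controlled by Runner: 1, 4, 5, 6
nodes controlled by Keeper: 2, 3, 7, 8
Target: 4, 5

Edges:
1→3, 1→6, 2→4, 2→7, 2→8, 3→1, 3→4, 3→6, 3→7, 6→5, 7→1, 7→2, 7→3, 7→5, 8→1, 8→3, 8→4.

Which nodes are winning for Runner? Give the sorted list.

1, 4, 5, 6

A0 = {4, 5}
A1: add {6} — 6 (Runner) has 6→5.
A2: add {1} — 1 (Runner) has 1→6.
A3 = A2; e.g. 2 (Keeper) can still go to 7. Fixed point.
Runner's winning region = {1, 4, 5, 6}.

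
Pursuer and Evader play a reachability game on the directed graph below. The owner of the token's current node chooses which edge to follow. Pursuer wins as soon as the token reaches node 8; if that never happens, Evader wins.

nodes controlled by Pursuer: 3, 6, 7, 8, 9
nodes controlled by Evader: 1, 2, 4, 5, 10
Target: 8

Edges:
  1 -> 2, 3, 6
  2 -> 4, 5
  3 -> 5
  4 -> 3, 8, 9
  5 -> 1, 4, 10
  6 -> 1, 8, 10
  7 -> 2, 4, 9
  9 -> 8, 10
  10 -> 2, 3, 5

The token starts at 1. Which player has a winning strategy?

A0 = {8}
A1: add {6, 9} — 6 (Pursuer) has 6→8; 9 (Pursuer) has 9→8.
A2: add {7} — 7 (Pursuer) has 7→9.
A3 = A2; e.g. 1 (Evader) can still go to 2. Fixed point.
1 never enters the attractor, so Evader can avoid the target forever.

Evader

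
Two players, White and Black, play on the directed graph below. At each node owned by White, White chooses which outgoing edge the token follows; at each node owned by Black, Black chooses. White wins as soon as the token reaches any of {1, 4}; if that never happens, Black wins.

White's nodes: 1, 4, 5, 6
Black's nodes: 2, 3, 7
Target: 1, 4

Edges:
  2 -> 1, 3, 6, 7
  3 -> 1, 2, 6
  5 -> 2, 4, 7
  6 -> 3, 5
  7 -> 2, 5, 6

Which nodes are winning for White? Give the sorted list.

1, 4, 5, 6

A0 = {1, 4}
A1: add {5} — 5 (White) has 5→4.
A2: add {6} — 6 (White) has 6→5.
A3 = A2; e.g. 2 (Black) can still go to 3. Fixed point.
White's winning region = {1, 4, 5, 6}.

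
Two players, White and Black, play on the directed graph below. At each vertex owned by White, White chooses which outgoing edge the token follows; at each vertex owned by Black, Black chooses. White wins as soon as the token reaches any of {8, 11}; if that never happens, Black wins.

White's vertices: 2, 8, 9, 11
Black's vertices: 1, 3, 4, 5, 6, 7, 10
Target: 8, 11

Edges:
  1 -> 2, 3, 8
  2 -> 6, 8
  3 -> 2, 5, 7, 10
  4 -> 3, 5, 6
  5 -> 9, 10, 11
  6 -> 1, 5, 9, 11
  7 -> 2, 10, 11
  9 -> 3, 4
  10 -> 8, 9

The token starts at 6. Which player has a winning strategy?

A0 = {8, 11}
A1: add {2} — 2 (White) has 2→8.
A2 = A1; e.g. 1 (Black) can still go to 3. Fixed point.
6 never enters the attractor, so Black can avoid the target forever.

Black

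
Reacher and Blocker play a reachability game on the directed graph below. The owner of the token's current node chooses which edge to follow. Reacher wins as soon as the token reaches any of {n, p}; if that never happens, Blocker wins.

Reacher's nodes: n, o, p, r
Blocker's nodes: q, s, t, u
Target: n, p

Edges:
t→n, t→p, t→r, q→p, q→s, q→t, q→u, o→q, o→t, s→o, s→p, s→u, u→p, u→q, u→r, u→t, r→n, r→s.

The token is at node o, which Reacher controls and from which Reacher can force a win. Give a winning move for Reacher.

t

A0 = {n, p}
A1: add {r} — r (Reacher) has r→n.
A2: add {t} — t (Blocker): all of {n, p, r} already in.
A3: add {o} — o (Reacher) has o→t.
A4 = A3; e.g. q (Blocker) can still go to s. Fixed point.
From o, successor t is in the attractor (rank 2); the other successor q is not.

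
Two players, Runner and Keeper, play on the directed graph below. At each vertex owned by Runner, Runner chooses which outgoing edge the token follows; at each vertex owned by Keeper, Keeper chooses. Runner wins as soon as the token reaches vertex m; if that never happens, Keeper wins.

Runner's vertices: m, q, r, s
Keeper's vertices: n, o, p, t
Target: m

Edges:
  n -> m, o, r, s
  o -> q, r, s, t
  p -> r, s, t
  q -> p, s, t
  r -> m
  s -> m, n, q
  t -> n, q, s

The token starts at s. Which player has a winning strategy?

A0 = {m}
A1: add {r, s} — r (Runner) has r→m; s (Runner) has s→m.
s ∈ A1, so Runner can force the target.

Runner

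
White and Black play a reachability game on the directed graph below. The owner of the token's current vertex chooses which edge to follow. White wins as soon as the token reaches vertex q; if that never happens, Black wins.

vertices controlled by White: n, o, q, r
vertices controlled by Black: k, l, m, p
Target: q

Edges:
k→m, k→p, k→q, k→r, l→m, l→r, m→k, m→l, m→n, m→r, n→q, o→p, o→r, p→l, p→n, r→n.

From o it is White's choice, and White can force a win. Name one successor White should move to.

r

A0 = {q}
A1: add {n} — n (White) has n→q.
A2: add {r} — r (White) has r→n.
A3: add {o} — o (White) has o→r.
A4 = A3; e.g. k (Black) can still go to m. Fixed point.
From o, successor r is in the attractor (rank 2); the other successor p is not.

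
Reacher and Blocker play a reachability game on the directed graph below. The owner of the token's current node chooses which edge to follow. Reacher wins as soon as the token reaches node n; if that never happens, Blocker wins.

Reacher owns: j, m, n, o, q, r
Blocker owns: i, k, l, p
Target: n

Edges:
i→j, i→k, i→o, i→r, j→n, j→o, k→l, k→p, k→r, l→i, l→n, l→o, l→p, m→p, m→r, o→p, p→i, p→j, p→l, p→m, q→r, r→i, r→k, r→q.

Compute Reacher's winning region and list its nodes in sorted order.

j, n

A0 = {n}
A1: add {j} — j (Reacher) has j→n.
A2 = A1; e.g. i (Blocker) can still go to k. Fixed point.
Reacher's winning region = {j, n}.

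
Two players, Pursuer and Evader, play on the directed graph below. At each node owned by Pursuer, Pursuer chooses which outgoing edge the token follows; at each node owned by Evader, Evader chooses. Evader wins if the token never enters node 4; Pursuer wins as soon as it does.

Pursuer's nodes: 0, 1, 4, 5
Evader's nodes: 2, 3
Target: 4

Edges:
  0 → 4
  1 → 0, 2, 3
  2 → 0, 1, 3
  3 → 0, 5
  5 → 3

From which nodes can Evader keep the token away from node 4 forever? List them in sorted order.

2, 3, 5

A0 = {4}
A1: add {0} — 0 (Pursuer) has 0→4.
A2: add {1} — 1 (Pursuer) has 1→0.
A3 = A2; e.g. 2 (Evader) can still go to 3. Fixed point.
Pursuer's attractor = {0, 1, 4}; Evader avoids the target exactly from the complement.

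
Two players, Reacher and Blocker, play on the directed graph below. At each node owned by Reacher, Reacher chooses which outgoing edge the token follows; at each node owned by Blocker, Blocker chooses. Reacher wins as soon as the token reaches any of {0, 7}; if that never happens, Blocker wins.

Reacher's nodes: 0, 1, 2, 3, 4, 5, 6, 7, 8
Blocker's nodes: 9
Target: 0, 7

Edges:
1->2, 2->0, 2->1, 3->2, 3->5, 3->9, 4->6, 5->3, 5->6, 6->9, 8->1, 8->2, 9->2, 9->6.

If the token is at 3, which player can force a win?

Reacher

A0 = {0, 7}
A1: add {2} — 2 (Reacher) has 2→0.
A2: add {1, 3, 8} — 1 (Reacher) has 1→2; 3 (Reacher) has 3→2; 8 (Reacher) has 8→2.
3 ∈ A2, so Reacher can force the target.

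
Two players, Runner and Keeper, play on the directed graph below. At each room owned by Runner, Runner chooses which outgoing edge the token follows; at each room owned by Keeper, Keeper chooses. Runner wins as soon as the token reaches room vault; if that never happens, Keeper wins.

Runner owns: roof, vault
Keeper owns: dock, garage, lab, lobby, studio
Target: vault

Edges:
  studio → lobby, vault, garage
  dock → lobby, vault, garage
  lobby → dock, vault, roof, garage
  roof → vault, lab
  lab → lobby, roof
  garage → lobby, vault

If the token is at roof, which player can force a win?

A0 = {vault}
A1: add {roof} — roof (Runner) has roof→vault.
A2 = A1; e.g. studio (Keeper) can still go to lobby. Fixed point.
roof ∈ A1, so Runner can force the target.

Runner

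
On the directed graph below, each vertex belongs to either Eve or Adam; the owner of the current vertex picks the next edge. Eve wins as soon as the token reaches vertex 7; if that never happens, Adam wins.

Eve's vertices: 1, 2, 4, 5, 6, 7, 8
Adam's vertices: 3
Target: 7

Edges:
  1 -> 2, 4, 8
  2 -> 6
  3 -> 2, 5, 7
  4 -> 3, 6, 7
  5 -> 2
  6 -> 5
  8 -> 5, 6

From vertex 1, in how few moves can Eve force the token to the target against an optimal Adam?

2

A0 = {7}
A1: add {4} — 4 (Eve) has 4→7.
A2: add {1} — 1 (Eve) has 1→4.
A3 = A2; e.g. 2 (Eve) has no edge into A2. Fixed point.
1 enters the attractor at level 2, so Eve can force the target in 2 moves from there.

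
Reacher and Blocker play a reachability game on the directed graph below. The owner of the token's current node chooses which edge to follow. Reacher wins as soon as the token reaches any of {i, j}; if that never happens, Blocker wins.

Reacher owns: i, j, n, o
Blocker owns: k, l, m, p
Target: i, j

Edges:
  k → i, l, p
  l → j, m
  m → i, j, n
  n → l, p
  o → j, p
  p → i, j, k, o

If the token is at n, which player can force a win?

A0 = {i, j}
A1: add {o} — o (Reacher) has o→j.
A2 = A1; e.g. k (Blocker) can still go to l. Fixed point.
n never enters the attractor, so Blocker can avoid the target forever.

Blocker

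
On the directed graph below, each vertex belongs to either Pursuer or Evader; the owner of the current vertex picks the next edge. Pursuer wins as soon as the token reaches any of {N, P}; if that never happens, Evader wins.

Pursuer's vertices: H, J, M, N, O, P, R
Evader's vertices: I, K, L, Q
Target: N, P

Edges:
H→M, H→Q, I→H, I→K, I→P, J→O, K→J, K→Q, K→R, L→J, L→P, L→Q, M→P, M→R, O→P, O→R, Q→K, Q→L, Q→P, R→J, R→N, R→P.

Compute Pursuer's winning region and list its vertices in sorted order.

A0 = {N, P}
A1: add {M, O, R} — M (Pursuer) has M→P; O (Pursuer) has O→P; R (Pursuer) has R→N.
A2: add {H, J} — H (Pursuer) has H→M; J (Pursuer) has J→O.
A3 = A2; e.g. I (Evader) can still go to K. Fixed point.
Pursuer's winning region = {H, J, M, N, O, P, R}.

H, J, M, N, O, P, R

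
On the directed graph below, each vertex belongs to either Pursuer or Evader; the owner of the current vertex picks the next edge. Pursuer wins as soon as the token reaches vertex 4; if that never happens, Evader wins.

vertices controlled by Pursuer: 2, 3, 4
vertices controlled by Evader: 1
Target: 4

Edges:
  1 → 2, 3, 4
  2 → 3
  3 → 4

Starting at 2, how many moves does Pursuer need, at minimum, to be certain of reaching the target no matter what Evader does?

2

A0 = {4}
A1: add {3} — 3 (Pursuer) has 3→4.
A2: add {2} — 2 (Pursuer) has 2→3.
2 enters the attractor at level 2, so Pursuer can force the target in 2 moves from there.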